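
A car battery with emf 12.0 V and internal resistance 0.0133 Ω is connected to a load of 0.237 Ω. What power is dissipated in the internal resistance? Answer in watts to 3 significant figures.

30.6 W

Internal loss is I²r, with I set by the total series resistance r+R.
I = ε / (r + R) = 12.0 / (0.0133 + 0.237) = 47.94 A
P_int = I² r = (47.94)² × 0.0133 = 30.57 W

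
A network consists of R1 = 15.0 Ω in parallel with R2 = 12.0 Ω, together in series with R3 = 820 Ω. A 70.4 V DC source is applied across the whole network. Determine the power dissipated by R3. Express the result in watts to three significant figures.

Collapse the R1‖R2 pair into one equivalent R_p; then R_p and R3 form a series string.
R_p = (15.0×12.0)/(15.0+12.0) = 6.667 Ω
R_total = R_p + 820 = 6.667 + 820 = 826.7 Ω
I = V / R_total = 70.4 / 826.7 = 0.08516 A
R3 is the series element, so its power is I²R.
P_R3 = (0.08516)² × 820 = 5.947 W

5.95 W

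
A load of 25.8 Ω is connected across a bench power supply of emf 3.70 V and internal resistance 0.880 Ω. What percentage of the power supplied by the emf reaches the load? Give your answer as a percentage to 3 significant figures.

96.7 %

η = P_load/(P_load+P_int) = I²R/(I²R+I²r) = R/(R+r) — the I² cancels for series elements.
η = R / (R + r) = 25.8 / (25.8 + 0.880) = 0.9670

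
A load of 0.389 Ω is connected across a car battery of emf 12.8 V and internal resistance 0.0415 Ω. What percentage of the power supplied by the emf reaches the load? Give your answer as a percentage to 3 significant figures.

90.4 %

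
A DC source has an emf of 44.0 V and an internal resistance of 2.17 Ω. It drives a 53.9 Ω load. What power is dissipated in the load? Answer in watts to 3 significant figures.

33.2 W

The internal resistance and the load are in series, so the same I flows through both; get I from ε/(r+R), then I²R for the load.
I = ε / (r + R) = 44.0 / (2.17 + 53.9) = 0.7847 A
P_load = I² R = (0.7847)² × 53.9 = 33.19 W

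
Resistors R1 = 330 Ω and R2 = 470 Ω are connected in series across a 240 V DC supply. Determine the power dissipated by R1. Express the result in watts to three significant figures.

Series elements share the same current, so find I first, then use P = I²R.
R_total = 330 + 470 = 800.0 Ω
I = V / R_total = 240 / 800.0 = 0.3000 A
P_R1 = I² × R1 = (0.3000)² × 330 = 29.70 W

29.7 W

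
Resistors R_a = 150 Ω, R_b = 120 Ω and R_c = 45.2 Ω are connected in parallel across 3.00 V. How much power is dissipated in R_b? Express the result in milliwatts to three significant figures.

75.0 mW

Parallel branches share the same voltage; P = V²/R gives the branch power in one step.
P_R_b = V² / R_b = (3.00)² / 120 Ω = 0.07500 W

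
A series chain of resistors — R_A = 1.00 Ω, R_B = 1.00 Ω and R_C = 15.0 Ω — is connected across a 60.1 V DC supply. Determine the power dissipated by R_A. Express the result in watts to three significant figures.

12.5 W

The current is common to all series resistors; compute it, then apply P = I²R for the target.
R_total = 1.00 + 1.00 + 15.0 = 17.00 Ω
I = V / R_total = 60.1 / 17.00 = 3.535 A
P_R_A = I² × R_A = (3.535)² × 1.00 = 12.50 W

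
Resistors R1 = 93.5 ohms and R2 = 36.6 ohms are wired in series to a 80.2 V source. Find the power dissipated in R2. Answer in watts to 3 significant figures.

Since the resistors are in series they all carry the loop current I = V/R_total; the power in any one is I²R.
R_total = 93.5 + 36.6 = 130.1 Ω
I = V / R_total = 80.2 / 130.1 = 0.6164 A
P_R2 = I² × R2 = (0.6164)² × 36.6 = 13.91 W

13.9 W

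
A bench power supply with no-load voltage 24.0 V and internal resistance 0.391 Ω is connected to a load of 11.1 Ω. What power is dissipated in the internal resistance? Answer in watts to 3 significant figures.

1.71 W

The source's internal resistance is just another series element carrying I; its dissipation is I²r.
I = ε / (r + R) = 24.0 / (0.391 + 11.1) = 2.089 A
P_int = I² r = (2.089)² × 0.391 = 1.706 W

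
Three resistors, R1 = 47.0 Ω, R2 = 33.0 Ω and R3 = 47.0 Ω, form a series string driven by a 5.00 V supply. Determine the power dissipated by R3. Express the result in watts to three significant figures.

0.0729 W

Since the resistors are in series they all carry the loop current I = V/R_total; the power in any one is I²R.
R_total = 47.0 + 33.0 + 47.0 = 127.0 Ω
I = V / R_total = 5.00 / 127.0 = 0.03937 A
P_R3 = I² × R3 = (0.03937)² × 47.0 = 0.07285 W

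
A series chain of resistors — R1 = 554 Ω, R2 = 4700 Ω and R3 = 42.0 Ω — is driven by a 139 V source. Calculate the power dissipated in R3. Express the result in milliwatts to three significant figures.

28.9 mW

Since the resistors are in series they all carry the loop current I = V/R_total; the power in any one is I²R.
R_total = 554 + 4700 + 42.0 = 5296 Ω
I = V / R_total = 139 / 5296 = 0.02625 A
P_R3 = I² × R3 = (0.02625)² × 42.0 = 0.02893 W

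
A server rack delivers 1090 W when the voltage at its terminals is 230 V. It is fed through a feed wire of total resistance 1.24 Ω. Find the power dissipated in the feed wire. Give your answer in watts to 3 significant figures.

The feed wire is a series resistance carrying the load current; its dissipation is I²R_line.
I = P / V = 1090 / 230 = 4.739 A through the feed wire.
P_line = I² R_line = (4.739)² × 1.24 = 27.85 W

27.8 W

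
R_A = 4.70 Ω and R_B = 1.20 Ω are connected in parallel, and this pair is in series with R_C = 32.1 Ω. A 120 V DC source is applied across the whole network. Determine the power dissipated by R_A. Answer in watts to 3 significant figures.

First find R_p for the parallel pair, then treat R_p + R_C as a series loop.
R_p = (4.70×1.20)/(4.70+1.20) = 0.9559 Ω
R_total = R_p + 32.1 = 0.9559 + 32.1 = 33.06 Ω
I = V / R_total = 120 / 33.06 = 3.630 A
Voltage across the parallel pair: V_p = I × R_p = 3.630 × 0.9559 = 3.470 V
R_A sits across V_p; its power is V_p²/R.
P_R_A = (3.470)² / 4.70 = 2.562 W

2.56 W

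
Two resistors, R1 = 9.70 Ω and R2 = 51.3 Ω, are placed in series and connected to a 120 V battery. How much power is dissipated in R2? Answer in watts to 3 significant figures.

199 W

The current is common to all series resistors; compute it, then apply P = I²R for the target.
R_total = 9.70 + 51.3 = 61.00 Ω
I = V / R_total = 120 / 61.00 = 1.967 A
P_R2 = I² × R2 = (1.967)² × 51.3 = 198.5 W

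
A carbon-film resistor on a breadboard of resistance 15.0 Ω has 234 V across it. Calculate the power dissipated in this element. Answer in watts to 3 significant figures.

Voltage and resistance are given, so P = V²/R is the one-step route.
P = (234 V)² / 15.0 Ω = 3650 W

3650 W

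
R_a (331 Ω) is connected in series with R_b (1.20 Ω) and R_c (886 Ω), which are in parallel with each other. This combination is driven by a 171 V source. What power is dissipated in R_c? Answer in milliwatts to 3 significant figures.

Collapse R_b‖R_c to a single equivalent, reducing the network to two series elements.
R_p = (1.20×886)/(1.20+886) = 1.198 Ω
R_total = 331 + 1.198 = 332.2 Ω
I = V / R_total = 171 / 332.2 = 0.5148 A
Voltage across the parallel pair: V_p = I × R_p = 0.5148 × 1.198 = 0.6169 V
With V_p across R_c, its power is V_p²/R_c.
P_R_c = (0.6169)² / 886 = 0.0004295 W

0.429 mW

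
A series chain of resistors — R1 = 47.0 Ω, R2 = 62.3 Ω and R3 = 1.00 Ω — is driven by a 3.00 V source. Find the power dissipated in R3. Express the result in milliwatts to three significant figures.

0.740 mW

Since the resistors are in series they all carry the loop current I = V/R_total; the power in any one is I²R.
R_total = 47.0 + 62.3 + 1.00 = 110.3 Ω
I = V / R_total = 3.00 / 110.3 = 0.02720 A
P_R3 = I² × R3 = (0.02720)² × 1.00 = 0.0007398 W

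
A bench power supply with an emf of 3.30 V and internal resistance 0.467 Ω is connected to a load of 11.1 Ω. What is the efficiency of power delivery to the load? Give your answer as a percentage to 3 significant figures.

96.0 %

The source delivers εI, of which I²R reaches the load and I²r is lost; since I is common, η = R/(R+r).
η = R / (R + r) = 11.1 / (11.1 + 0.467) = 0.9596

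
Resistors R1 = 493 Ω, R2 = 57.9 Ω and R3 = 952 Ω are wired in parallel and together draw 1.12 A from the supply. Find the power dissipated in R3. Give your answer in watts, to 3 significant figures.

3.18 W

Only the total current is stated, so first find the parallel equivalent to get the voltage across the combination.
1/R_eq = 1/493 + 1/57.9 + 1/952 ⇒ R_eq = 49.14 Ω
V = I_total × R_eq = 1.120 × 49.14 = 55.04 V
P_R3 = V² / R3 = (55.04)² / 952 = 3.182 W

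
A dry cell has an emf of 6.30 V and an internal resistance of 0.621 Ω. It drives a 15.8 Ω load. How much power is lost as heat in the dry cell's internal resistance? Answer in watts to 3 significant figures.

0.0914 W

The internal resistance carries the same current as the load; P_int = I²r.
I = ε / (r + R) = 6.30 / (0.621 + 15.8) = 0.3837 A
P_int = I² r = (0.3837)² × 0.621 = 0.09141 W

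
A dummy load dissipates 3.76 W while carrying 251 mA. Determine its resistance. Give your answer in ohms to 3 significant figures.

From P = V I = I²R = V²/R, with the two given quantities we get R = P / I².
R = 3.76 / (0.2510)² = 59.68 Ω

59.7 Ω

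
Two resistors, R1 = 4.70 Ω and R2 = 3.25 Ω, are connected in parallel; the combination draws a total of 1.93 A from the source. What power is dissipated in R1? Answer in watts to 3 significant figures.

2.93 W

The branches share the same voltage, but only the total current is given — find V from the equivalent resistance first.
1/R_eq = 1/4.70 + 1/3.25 ⇒ R_eq = 1.921 Ω
V = I_total × R_eq = 1.930 × 1.921 = 3.708 V
P_R1 = V² / R1 = (3.708)² / 4.70 = 2.926 W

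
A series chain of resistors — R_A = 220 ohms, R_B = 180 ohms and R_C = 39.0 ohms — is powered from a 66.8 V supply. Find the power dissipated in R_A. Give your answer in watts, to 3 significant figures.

5.09 W

In a series string the same current flows through every resistor — find that current, then P = I²R for the one we want.
R_total = 220 + 180 + 39.0 = 439.0 Ω
I = V / R_total = 66.8 / 439.0 = 0.1522 A
P_R_A = I² × R_A = (0.1522)² × 220 = 5.094 W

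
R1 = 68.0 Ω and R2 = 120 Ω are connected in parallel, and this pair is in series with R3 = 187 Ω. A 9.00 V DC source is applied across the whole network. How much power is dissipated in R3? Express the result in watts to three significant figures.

0.285 W

First find R_p for the parallel pair, then treat R_p + R3 as a series loop.
R_p = (68.0×120)/(68.0+120) = 43.40 Ω
R_total = R_p + 187 = 43.40 + 187 = 230.4 Ω
I = V / R_total = 9.00 / 230.4 = 0.03906 A
R3 carries the full series current, so P = I²R.
P_R3 = (0.03906)² × 187 = 0.2853 W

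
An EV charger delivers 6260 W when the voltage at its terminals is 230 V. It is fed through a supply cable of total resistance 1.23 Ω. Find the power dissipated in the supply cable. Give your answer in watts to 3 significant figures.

911 W

Only the current and the line resistance are needed for the I²R loss.
I = P / V = 6260 / 230 = 27.22 A through the supply cable.
P_line = I² R_line = (27.22)² × 1.23 = 911.2 W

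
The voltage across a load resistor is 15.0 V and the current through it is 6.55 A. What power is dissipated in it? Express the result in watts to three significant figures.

Both the voltage across and the current through the element are known, so P = V I applies directly.
P = 15.0 V × 6.550 A = 98.25 W

98.2 W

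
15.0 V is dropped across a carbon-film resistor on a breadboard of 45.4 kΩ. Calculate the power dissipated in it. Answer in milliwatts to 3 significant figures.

4.96 mW

We know the drop across the element and its resistance — P = V²/R, one step.
P = (15.0 V)² / 45400 Ω = 0.004956 W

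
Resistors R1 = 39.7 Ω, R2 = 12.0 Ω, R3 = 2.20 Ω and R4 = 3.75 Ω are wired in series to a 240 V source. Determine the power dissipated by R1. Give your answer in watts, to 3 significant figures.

The current is common to all series resistors; compute it, then apply P = I²R for the target.
R_total = 39.7 + 12.0 + 2.20 + 3.75 = 57.65 Ω
I = V / R_total = 240 / 57.65 = 4.163 A
P_R1 = I² × R1 = (4.163)² × 39.7 = 688.0 W

688 W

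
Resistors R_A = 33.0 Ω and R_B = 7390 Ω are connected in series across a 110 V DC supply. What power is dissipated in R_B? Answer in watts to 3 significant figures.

1.62 W

In a series string the same current flows through every resistor — find that current, then P = I²R for the one we want.
R_total = 33.0 + 7390 = 7423 Ω
I = V / R_total = 110 / 7423 = 0.01482 A
P_R_B = I² × R_B = (0.01482)² × 7390 = 1.623 W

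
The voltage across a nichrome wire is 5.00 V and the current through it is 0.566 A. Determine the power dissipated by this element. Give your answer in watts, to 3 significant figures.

Both the voltage across and the current through the element are known, so P = V I applies directly.
P = 5.00 V × 0.5660 A = 2.830 W

2.83 W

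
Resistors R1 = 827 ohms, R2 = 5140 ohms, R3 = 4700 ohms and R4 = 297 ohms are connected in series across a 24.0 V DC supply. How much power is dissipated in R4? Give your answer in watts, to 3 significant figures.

0.00142 W

The current is common to all series resistors; compute it, then apply P = I²R for the target.
R_total = 827 + 5140 + 4700 + 297 = 10960 Ω
I = V / R_total = 24.0 / 10960 = 0.002189 A
P_R4 = I² × R4 = (0.002189)² × 297 = 0.001423 W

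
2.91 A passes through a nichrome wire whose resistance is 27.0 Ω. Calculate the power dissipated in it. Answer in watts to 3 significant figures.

229 W

The current through and the resistance of the element are both given; use P = I²R.
P = (2.910 A)² × 27.0 Ω = 228.6 W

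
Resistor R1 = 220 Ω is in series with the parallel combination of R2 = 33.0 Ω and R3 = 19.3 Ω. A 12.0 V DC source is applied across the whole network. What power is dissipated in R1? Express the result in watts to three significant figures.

0.588 W

Collapse R2‖R3 to a single equivalent, reducing the network to two series elements.
R_p = (33.0×19.3)/(33.0+19.3) = 12.18 Ω
R_total = 220 + 12.18 = 232.2 Ω
I = V / R_total = 12.0 / 232.2 = 0.05168 A
The full supply current passes through R1: P = I²R.
P_R1 = (0.05168)² × 220 = 0.5877 W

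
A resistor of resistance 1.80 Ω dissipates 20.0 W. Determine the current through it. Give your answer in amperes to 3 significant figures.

3.33 A

The two known quantities fix the third via I = √(P / R).
I = √(20.0 / 1.80) = 3.333 A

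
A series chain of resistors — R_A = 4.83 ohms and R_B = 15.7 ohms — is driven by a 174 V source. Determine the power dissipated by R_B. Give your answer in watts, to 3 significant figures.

1130 W

In a series string the same current flows through every resistor — find that current, then P = I²R for the one we want.
R_total = 4.83 + 15.7 = 20.53 Ω
I = V / R_total = 174 / 20.53 = 8.475 A
P_R_B = I² × R_B = (8.475)² × 15.7 = 1128 W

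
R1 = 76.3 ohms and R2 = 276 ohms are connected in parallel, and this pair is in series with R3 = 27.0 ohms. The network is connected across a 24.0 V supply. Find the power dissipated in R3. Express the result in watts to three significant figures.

2.07 W

Combine R1 and R2 into their parallel equivalent first, reducing the network to two series resistors.
R_p = (76.3×276)/(76.3+276) = 59.78 Ω
R_total = R_p + 27.0 = 59.78 + 27.0 = 86.78 Ω
I = V / R_total = 24.0 / 86.78 = 0.2766 A
R3 carries the full series current, so P = I²R.
P_R3 = (0.2766)² × 27.0 = 2.065 W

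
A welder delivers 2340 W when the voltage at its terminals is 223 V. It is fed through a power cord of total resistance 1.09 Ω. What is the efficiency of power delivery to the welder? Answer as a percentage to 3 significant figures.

95.1 %

I = P / V = 2340 / 223 = 10.49 A through the power cord.
P_line = I² R_line = (10.49)² × 1.09 = 120.0 W
P_source = P_load + P_line = 2340 + 120.0 = 2460 W
η = P_load / P_source = 2340 / 2460 = 0.9512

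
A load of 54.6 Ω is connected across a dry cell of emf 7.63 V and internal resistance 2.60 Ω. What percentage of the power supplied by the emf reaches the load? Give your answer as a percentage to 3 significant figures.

η = P_load/(P_load+P_int) = I²R/(I²R+I²r) = R/(R+r) — the I² cancels for series elements.
η = R / (R + r) = 54.6 / (54.6 + 2.60) = 0.9545

95.5 %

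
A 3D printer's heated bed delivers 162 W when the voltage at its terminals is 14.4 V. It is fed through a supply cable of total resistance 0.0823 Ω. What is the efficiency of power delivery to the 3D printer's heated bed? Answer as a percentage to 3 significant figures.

I = P / V = 162 / 14.4 = 11.25 A through the supply cable.
P_line = I² R_line = (11.25)² × 0.0823 = 10.42 W
P_source = P_load + P_line = 162.0 + 10.42 = 172.4 W
η = P_load / P_source = 162.0 / 172.4 = 0.9396

94.0 %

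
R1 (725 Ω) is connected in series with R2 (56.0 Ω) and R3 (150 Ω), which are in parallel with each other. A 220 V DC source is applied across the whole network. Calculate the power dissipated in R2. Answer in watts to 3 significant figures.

2.45 W

Replace R2 and R3 with their parallel equivalent so the circuit becomes R1 in series with R_p.
R_p = (56.0×150)/(56.0+150) = 40.78 Ω
R_total = 725 + 40.78 = 765.8 Ω
I = V / R_total = 220 / 765.8 = 0.2873 A
Voltage across the parallel pair: V_p = I × R_p = 0.2873 × 40.78 = 11.71 V
With V_p across R2, its power is V_p²/R2.
P_R2 = (11.71)² / 56.0 = 2.451 W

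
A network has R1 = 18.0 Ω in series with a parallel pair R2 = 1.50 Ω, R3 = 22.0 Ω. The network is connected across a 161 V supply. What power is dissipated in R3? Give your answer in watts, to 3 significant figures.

First combine the parallel branches into one equivalent R_p, then R1 + R_p is a series pair.
R_p = (1.50×22.0)/(1.50+22.0) = 1.404 Ω
R_total = 18.0 + 1.404 = 19.40 Ω
I = V / R_total = 161 / 19.40 = 8.297 A
Voltage across the parallel pair: V_p = I × R_p = 8.297 × 1.404 = 11.65 V
R3 sees V_p directly, so P = V_p² / R3.
P_R3 = (11.65)² / 22.0 = 6.171 W

6.17 W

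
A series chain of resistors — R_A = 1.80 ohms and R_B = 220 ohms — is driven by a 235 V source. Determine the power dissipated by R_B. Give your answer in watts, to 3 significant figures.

247 W

Series elements share the same current, so find I first, then use P = I²R.
R_total = 1.80 + 220 = 221.8 Ω
I = V / R_total = 235 / 221.8 = 1.060 A
P_R_B = I² × R_B = (1.060)² × 220 = 247.0 W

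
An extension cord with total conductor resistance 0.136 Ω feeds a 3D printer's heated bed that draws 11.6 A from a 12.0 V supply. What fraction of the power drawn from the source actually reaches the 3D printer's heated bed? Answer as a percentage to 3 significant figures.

86.9 %

The extension cord carries the full 11.6 A.
P_line = I² R_line = (11.60)² × 0.136 = 18.30 W
P_source = V I = 12.0 × 11.60 = 139.2 W; P_load = 120.9 W
η = P_load / P_source = 120.9 / 139.2 = 0.8685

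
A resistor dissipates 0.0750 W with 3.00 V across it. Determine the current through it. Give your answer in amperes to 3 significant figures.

0.0250 A

Rearranging the power relation for the two known quantities gives I = P / V.
I = 0.0750 / 3.00 = 0.02500 A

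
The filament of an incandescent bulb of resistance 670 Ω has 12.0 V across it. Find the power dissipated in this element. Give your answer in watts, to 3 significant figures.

0.215 W

Voltage and resistance are given, so P = V²/R is the one-step route.
P = (12.0 V)² / 670 Ω = 0.2149 W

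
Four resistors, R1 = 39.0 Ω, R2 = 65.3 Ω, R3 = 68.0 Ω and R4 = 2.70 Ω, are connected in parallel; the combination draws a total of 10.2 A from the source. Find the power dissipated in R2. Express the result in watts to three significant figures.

We need the common branch voltage; get it from I_total × R_eq, then P = V²/R for the branch.
1/R_eq = 1/39.0 + 1/65.3 + 1/68.0 + 1/2.70 ⇒ R_eq = 2.347 Ω
V = I_total × R_eq = 10.20 × 2.347 = 23.94 V
P_R2 = V² / R2 = (23.94)² / 65.3 = 8.778 W

8.78 W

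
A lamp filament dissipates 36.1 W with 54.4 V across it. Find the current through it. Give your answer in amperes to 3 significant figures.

The two known quantities fix the third via I = P / V.
I = 36.1 / 54.4 = 0.6636 A

0.664 A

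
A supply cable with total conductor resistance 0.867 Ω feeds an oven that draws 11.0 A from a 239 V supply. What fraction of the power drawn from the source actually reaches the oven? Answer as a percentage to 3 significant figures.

96.0 %

The supply cable carries the full 11.0 A.
P_line = I² R_line = (11.00)² × 0.867 = 104.9 W
P_source = V I = 239 × 11.00 = 2629 W; P_load = 2524 W
η = P_load / P_source = 2524 / 2629 = 0.9601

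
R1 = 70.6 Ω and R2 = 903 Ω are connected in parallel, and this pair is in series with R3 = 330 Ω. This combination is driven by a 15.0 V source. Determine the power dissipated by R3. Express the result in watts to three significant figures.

0.475 W

Collapse the R1‖R2 pair into one equivalent R_p; then R_p and R3 form a series string.
R_p = (70.6×903)/(70.6+903) = 65.48 Ω
R_total = R_p + 330 = 65.48 + 330 = 395.5 Ω
I = V / R_total = 15.0 / 395.5 = 0.03793 A
All the supply current flows through R3; use P = I²R3.
P_R3 = (0.03793)² × 330 = 0.4747 W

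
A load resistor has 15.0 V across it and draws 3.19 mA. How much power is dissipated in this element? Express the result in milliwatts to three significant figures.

47.9 mW

Since both terminal voltage and current are stated, P = V I gives the power in one step.
P = 15.0 V × 0.003190 A = 0.04785 W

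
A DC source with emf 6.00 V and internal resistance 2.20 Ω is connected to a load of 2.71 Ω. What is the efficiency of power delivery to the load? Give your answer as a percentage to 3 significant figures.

55.2 %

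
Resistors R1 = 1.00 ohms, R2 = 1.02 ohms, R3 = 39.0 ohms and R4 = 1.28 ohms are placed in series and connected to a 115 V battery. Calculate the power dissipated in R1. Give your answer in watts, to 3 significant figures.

7.39 W

Since the resistors are in series they all carry the loop current I = V/R_total; the power in any one is I²R.
R_total = 1.00 + 1.02 + 39.0 + 1.28 = 42.30 Ω
I = V / R_total = 115 / 42.30 = 2.719 A
P_R1 = I² × R1 = (2.719)² × 1.00 = 7.391 W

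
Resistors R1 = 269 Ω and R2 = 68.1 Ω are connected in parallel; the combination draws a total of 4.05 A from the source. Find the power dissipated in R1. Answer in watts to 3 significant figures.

Parallel branches share V, not I — compute V via R_eq, then use V²/R for the target branch.
1/R_eq = 1/269 + 1/68.1 ⇒ R_eq = 54.34 Ω
V = I_total × R_eq = 4.050 × 54.34 = 220.1 V
P_R1 = V² / R1 = (220.1)² / 269 = 180.1 W

180 W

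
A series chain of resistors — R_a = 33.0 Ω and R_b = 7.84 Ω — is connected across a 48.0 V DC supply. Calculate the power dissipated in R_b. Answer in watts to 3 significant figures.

In a series string the same current flows through every resistor — find that current, then P = I²R for the one we want.
R_total = 33.0 + 7.84 = 40.84 Ω
I = V / R_total = 48.0 / 40.84 = 1.175 A
P_R_b = I² × R_b = (1.175)² × 7.84 = 10.83 W

10.8 W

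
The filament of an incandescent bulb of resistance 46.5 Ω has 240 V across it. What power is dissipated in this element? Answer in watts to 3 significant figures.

V and R are stated; P = V²/R avoids computing the current.
P = (240 V)² / 46.5 Ω = 1239 W

1240 W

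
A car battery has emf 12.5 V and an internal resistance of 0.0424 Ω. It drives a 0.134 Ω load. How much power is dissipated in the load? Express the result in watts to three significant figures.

Load and internal resistance form a series loop — compute the loop current, then the load power via I²R.
I = ε / (r + R) = 12.5 / (0.0424 + 0.134) = 70.86 A
P_load = I² R = (70.86)² × 0.134 = 672.9 W

673 W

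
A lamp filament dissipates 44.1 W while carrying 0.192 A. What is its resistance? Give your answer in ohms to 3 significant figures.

1200 Ω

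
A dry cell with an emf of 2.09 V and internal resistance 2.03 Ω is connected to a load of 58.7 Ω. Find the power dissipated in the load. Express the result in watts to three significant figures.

Find the circuit current first, then P = I²R for the load (series elements share I).
I = ε / (r + R) = 2.09 / (2.03 + 58.7) = 0.03441 A
P_load = I² R = (0.03441)² × 58.7 = 0.06952 W

0.0695 W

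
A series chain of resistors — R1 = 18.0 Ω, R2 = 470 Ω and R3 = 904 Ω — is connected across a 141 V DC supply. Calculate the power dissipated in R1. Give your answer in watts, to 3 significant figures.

The current is common to all series resistors; compute it, then apply P = I²R for the target.
R_total = 18.0 + 470 + 904 = 1392 Ω
I = V / R_total = 141 / 1392 = 0.1013 A
P_R1 = I² × R1 = (0.1013)² × 18.0 = 0.1847 W

0.185 W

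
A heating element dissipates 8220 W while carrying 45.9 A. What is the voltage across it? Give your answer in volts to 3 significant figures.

179 V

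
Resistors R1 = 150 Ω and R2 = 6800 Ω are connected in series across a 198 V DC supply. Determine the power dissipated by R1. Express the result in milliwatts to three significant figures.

122 mW

In a series string the same current flows through every resistor — find that current, then P = I²R for the one we want.
R_total = 150 + 6800 = 6950 Ω
I = V / R_total = 198 / 6950 = 0.02849 A
P_R1 = I² × R1 = (0.02849)² × 150 = 0.1217 W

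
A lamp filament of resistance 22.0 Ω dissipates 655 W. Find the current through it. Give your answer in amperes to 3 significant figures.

5.46 A

The two known quantities fix the third via I = √(P / R).
I = √(655 / 22.0) = 5.456 A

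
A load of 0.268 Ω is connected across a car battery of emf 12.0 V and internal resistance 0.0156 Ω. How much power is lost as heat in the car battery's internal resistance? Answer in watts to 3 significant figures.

The internal resistance carries the same current as the load; P_int = I²r.
I = ε / (r + R) = 12.0 / (0.0156 + 0.268) = 42.31 A
P_int = I² r = (42.31)² × 0.0156 = 27.93 W

27.9 W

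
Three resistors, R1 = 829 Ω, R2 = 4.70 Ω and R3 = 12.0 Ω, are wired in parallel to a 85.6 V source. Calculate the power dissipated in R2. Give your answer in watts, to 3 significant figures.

1560 W

Each parallel branch sees the full supply voltage, so P = V²/R applies directly to the target branch.
P_R2 = V² / R2 = (85.6)² / 4.70 Ω = 1559 W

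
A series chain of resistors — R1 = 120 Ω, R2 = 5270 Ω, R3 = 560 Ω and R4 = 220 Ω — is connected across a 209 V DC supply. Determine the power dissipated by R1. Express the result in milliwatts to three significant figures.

138 mW

Every series element carries the same I. Get I from the total resistance, then P = I² × R1.
R_total = 120 + 5270 + 560 + 220 = 6170 Ω
I = V / R_total = 209 / 6170 = 0.03387 A
P_R1 = I² × R1 = (0.03387)² × 120 = 0.1377 W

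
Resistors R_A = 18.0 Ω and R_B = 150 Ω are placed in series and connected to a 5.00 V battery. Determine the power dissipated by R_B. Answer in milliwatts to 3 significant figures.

133 mW

Every series element carries the same I. Get I from the total resistance, then P = I² × R_B.
R_total = 18.0 + 150 = 168.0 Ω
I = V / R_total = 5.00 / 168.0 = 0.02976 A
P_R_B = I² × R_B = (0.02976)² × 150 = 0.1329 W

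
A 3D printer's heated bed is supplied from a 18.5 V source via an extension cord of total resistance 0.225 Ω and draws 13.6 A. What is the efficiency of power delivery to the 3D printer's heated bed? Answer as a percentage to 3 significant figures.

The extension cord carries the full 13.6 A.
P_line = I² R_line = (13.60)² × 0.225 = 41.62 W
P_source = V I = 18.5 × 13.60 = 251.6 W; P_load = 210.0 W
η = P_load / P_source = 210.0 / 251.6 = 0.8346

83.5 %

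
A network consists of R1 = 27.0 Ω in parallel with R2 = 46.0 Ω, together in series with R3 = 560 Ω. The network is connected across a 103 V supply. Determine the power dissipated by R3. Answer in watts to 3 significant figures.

Combine R1 and R2 into their parallel equivalent first, reducing the network to two series resistors.
R_p = (27.0×46.0)/(27.0+46.0) = 17.01 Ω
R_total = R_p + 560 = 17.01 + 560 = 577.0 Ω
I = V / R_total = 103 / 577.0 = 0.1785 A
R3 carries the full series current, so P = I²R.
P_R3 = (0.1785)² × 560 = 17.84 W

17.8 W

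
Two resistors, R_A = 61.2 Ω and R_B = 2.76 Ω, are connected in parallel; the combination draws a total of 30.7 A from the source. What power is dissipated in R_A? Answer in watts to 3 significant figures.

107 W

The branches share the same voltage, but only the total current is given — find V from the equivalent resistance first.
1/R_eq = 1/61.2 + 1/2.76 ⇒ R_eq = 2.641 Ω
V = I_total × R_eq = 30.70 × 2.641 = 81.08 V
P_R_A = V² / R_A = (81.08)² / 61.2 = 107.4 W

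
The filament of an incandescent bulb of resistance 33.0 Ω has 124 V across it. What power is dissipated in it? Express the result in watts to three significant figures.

V and R are stated; P = V²/R avoids computing the current.
P = (124 V)² / 33.0 Ω = 465.9 W

466 W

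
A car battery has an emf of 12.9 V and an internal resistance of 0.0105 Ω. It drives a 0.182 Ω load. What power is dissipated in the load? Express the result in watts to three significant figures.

817 W

Find the circuit current first, then P = I²R for the load (series elements share I).
I = ε / (r + R) = 12.9 / (0.0105 + 0.182) = 67.01 A
P_load = I² R = (67.01)² × 0.182 = 817.3 W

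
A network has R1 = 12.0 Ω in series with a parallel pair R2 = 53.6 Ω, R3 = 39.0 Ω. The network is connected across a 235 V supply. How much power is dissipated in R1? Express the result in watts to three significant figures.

First combine the parallel branches into one equivalent R_p, then R1 + R_p is a series pair.
R_p = (53.6×39.0)/(53.6+39.0) = 22.57 Ω
R_total = 12.0 + 22.57 = 34.57 Ω
I = V / R_total = 235 / 34.57 = 6.797 A
R1 is in the main series path, so its power is I²R1.
P_R1 = (6.797)² × 12.0 = 554.4 W

554 W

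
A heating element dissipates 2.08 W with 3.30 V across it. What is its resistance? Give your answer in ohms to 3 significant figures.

5.24 Ω

From P = V I = I²R = V²/R, with the two given quantities we get R = V² / P.
R = (3.30)² / 2.08 = 5.236 Ω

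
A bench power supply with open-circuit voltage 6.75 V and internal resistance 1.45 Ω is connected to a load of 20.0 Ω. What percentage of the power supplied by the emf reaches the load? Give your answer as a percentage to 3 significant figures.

93.2 %

Efficiency is P_load / P_total. With a series r and R sharing the same I, P = I²R for each, so η = R/(R+r).
η = R / (R + r) = 20.0 / (20.0 + 1.45) = 0.9324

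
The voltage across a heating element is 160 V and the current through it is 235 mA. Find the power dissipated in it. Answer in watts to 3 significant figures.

37.6 W

Both the voltage across and the current through the element are known, so P = V I applies directly.
P = 160 V × 0.2350 A = 37.60 W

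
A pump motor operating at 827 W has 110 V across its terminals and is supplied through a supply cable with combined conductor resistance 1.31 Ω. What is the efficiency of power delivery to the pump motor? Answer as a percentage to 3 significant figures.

I = P / V = 827 / 110 = 7.518 A through the supply cable.
P_line = I² R_line = (7.518)² × 1.31 = 74.05 W
P_source = P_load + P_line = 827.0 + 74.05 = 901.0 W
η = P_load / P_source = 827.0 / 901.0 = 0.9178

91.8 %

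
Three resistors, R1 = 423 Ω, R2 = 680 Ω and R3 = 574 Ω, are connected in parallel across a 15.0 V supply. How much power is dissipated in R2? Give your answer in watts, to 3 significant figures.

0.331 W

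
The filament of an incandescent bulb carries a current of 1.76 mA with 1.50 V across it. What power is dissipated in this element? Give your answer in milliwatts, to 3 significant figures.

2.64 mW

With V and I both given, power follows immediately from P = V I.
P = 1.50 V × 0.001760 A = 0.002640 W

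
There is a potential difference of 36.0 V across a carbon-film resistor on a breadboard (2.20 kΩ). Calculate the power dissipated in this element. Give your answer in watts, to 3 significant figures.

Voltage and resistance are given, so P = V²/R is the one-step route.
P = (36.0 V)² / 2200 Ω = 0.5891 W

0.589 W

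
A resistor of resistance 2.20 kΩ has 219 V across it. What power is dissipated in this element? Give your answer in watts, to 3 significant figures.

21.8 W

We know the drop across the element and its resistance — P = V²/R, one step.
P = (219 V)² / 2200 Ω = 21.80 W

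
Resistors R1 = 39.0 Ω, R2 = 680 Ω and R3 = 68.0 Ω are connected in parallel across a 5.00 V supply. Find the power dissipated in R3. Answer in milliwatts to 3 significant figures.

R3 sits directly across the source, so P = V²/R with V = 5.00 V.
P_R3 = V² / R3 = (5.00)² / 68.0 Ω = 0.3676 W

368 mW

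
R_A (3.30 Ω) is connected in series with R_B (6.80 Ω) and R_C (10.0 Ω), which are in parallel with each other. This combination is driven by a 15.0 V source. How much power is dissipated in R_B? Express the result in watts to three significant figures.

10.0 W

First combine the parallel branches into one equivalent R_p, then R_A + R_p is a series pair.
R_p = (6.80×10.0)/(6.80+10.0) = 4.048 Ω
R_total = 3.30 + 4.048 = 7.348 Ω
I = V / R_total = 15.0 / 7.348 = 2.041 A
Voltage across the parallel pair: V_p = I × R_p = 2.041 × 4.048 = 8.263 V
R_B sees V_p directly, so P = V_p² / R_B.
P_R_B = (8.263)² / 6.80 = 10.04 W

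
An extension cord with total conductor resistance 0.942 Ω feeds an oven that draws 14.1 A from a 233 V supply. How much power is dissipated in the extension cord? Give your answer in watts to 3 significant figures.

187 W

Only the current and the line resistance are needed for the I²R loss.
The extension cord carries the full 14.1 A.
P_line = I² R_line = (14.10)² × 0.942 = 187.3 W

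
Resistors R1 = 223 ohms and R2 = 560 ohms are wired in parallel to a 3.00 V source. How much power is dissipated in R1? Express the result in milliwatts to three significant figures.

40.4 mW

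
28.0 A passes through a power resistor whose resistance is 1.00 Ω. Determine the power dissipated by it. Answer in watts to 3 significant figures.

With I and R stated, P = I²R applies in one step.
P = (28.00 A)² × 1.00 Ω = 784.0 W

784 W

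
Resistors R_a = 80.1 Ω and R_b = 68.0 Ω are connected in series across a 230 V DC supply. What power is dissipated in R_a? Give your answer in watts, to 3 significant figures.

Series elements share the same current, so find I first, then use P = I²R.
R_total = 80.1 + 68.0 = 148.1 Ω
I = V / R_total = 230 / 148.1 = 1.553 A
P_R_a = I² × R_a = (1.553)² × 80.1 = 193.2 W

193 W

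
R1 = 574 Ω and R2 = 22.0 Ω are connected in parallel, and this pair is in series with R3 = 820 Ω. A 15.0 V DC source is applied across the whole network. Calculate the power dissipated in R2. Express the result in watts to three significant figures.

Collapse the R1‖R2 pair into one equivalent R_p; then R_p and R3 form a series string.
R_p = (574×22.0)/(574+22.0) = 21.19 Ω
R_total = R_p + 820 = 21.19 + 820 = 841.2 Ω
I = V / R_total = 15.0 / 841.2 = 0.01783 A
Voltage across the parallel pair: V_p = I × R_p = 0.01783 × 21.19 = 0.3778 V
R2 sits across V_p; its power is V_p²/R.
P_R2 = (0.3778)² / 22.0 = 0.006489 W

0.00649 W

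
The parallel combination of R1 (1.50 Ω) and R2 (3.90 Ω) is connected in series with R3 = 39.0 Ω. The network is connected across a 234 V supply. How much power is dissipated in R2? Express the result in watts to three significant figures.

First find R_p for the parallel pair, then treat R_p + R3 as a series loop.
R_p = (1.50×3.90)/(1.50+3.90) = 1.083 Ω
R_total = R_p + 39.0 = 1.083 + 39.0 = 40.08 Ω
I = V / R_total = 234 / 40.08 = 5.838 A
Voltage across the parallel pair: V_p = I × R_p = 5.838 × 1.083 = 6.324 V
Use P = V²/R for R2 with V = V_p.
P_R2 = (6.324)² / 3.90 = 10.26 W

10.3 W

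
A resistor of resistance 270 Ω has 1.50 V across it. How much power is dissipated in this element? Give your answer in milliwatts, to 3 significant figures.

Voltage and resistance are given, so P = V²/R is the one-step route.
P = (1.50 V)² / 270 Ω = 0.008333 W

8.33 mW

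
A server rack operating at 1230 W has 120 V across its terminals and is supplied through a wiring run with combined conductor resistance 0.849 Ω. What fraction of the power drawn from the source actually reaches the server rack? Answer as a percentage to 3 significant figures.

I = P / V = 1230 / 120 = 10.25 A through the wiring run.
P_line = I² R_line = (10.25)² × 0.849 = 89.20 W
P_source = P_load + P_line = 1230 + 89.20 = 1319 W
η = P_load / P_source = 1230 / 1319 = 0.9324

93.2 %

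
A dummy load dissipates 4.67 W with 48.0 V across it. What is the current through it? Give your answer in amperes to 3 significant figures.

The two known quantities fix the third via I = P / V.
I = 4.67 / 48.0 = 0.09729 A

0.0973 A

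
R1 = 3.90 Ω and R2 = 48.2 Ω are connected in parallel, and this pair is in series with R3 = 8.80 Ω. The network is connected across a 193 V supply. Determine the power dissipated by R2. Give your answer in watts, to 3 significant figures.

65.3 W

Reduce the parallel combination to a single R_p; the circuit then becomes R_p in series with the remaining resistor.
R_p = (3.90×48.2)/(3.90+48.2) = 3.608 Ω
R_total = R_p + 8.80 = 3.608 + 8.80 = 12.41 Ω
I = V / R_total = 193 / 12.41 = 15.55 A
Voltage across the parallel pair: V_p = I × R_p = 15.55 × 3.608 = 56.12 V
R2 has V_p across it, so P = V_p²/R2.
P_R2 = (56.12)² / 48.2 = 65.34 W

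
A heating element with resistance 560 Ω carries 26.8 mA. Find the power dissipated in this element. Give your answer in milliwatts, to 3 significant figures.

With I and R stated, P = I²R applies in one step.
P = (0.02680 A)² × 560 Ω = 0.4022 W

402 mW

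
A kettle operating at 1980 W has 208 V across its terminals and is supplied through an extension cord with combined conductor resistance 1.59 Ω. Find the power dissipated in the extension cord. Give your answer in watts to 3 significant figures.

144 W

The extension cord is a series resistance carrying the load current; its dissipation is I²R_line.
I = P / V = 1980 / 208 = 9.519 A through the extension cord.
P_line = I² R_line = (9.519)² × 1.59 = 144.1 W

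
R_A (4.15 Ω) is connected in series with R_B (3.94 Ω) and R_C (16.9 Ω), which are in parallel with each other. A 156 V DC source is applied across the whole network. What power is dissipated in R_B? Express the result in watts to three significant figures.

Replace R_B and R_C with their parallel equivalent so the circuit becomes R_A in series with R_p.
R_p = (3.94×16.9)/(3.94+16.9) = 3.195 Ω
R_total = 4.15 + 3.195 = 7.345 Ω
I = V / R_total = 156 / 7.345 = 21.24 A
Voltage across the parallel pair: V_p = I × R_p = 21.24 × 3.195 = 67.86 V
R_B sees V_p directly, so P = V_p² / R_B.
P_R_B = (67.86)² / 3.94 = 1169 W

1170 W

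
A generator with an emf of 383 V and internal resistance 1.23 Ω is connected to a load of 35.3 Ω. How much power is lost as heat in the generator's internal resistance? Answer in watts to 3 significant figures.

135 W

Internal loss is I²r, with I set by the total series resistance r+R.
I = ε / (r + R) = 383 / (1.23 + 35.3) = 10.48 A
P_int = I² r = (10.48)² × 1.23 = 135.2 W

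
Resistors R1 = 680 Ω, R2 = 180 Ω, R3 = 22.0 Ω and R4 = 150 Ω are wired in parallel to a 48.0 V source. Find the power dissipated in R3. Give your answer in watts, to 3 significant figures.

R3 sits directly across the source, so P = V²/R with V = 48.0 V.
P_R3 = V² / R3 = (48.0)² / 22.0 Ω = 104.7 W

105 W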